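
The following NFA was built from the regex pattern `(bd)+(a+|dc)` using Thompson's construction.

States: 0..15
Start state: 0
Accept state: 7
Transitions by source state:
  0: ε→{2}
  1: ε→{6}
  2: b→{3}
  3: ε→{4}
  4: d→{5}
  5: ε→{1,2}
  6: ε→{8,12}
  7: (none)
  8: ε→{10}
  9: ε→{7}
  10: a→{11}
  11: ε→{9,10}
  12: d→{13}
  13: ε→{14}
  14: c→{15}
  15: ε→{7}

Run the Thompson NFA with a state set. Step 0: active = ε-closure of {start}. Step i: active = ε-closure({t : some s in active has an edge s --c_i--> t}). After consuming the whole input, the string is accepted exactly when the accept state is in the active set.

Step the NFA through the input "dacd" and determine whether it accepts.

S₀ = ε-closure({0}) = {0,2}
'd' @ 1: {}  — state set empty
rest 'acd' ignored (set empty)
final: {}; accept 7 not in set

Answer: REJECT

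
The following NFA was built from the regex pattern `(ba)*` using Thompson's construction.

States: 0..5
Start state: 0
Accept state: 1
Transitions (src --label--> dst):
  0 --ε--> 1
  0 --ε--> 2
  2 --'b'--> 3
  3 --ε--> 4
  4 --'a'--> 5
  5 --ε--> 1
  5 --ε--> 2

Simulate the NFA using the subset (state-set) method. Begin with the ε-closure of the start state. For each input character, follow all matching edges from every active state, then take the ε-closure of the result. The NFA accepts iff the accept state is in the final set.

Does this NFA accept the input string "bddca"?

start: ε-closure({0}) = {0,1,2}
'b' @ 1: {3,4}
'd' @ 2: {}  — state set empty
rest 'dca' ignored (set empty)
final: {}; accept 1 not in set

Answer: REJECT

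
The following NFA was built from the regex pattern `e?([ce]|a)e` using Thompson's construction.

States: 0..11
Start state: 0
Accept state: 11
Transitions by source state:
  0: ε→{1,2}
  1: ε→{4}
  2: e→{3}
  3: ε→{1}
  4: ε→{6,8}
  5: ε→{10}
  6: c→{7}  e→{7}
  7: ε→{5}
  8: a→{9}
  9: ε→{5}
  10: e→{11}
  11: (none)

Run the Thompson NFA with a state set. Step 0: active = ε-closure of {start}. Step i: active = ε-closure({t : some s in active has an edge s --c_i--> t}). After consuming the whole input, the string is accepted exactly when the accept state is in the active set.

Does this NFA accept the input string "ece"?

S₀ = ε-closure({0}) = {0,1,2,4,6,8}
'e' @ 1: {1,3,4,5,6,7,8,10}
'c' @ 2: {5,7,10}
'e' @ 3: {11}  [accepting]
after full input: {11}  (accept=11 in)

Answer: ACCEPT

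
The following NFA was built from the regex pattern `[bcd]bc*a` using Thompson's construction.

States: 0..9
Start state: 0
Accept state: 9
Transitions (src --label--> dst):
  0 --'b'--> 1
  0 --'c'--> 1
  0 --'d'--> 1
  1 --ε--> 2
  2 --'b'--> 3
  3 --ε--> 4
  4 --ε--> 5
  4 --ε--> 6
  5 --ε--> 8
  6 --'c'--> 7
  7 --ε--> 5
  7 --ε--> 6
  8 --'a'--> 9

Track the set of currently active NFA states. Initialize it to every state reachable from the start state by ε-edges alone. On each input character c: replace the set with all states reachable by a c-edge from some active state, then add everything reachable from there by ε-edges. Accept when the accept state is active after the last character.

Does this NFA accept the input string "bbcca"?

Answer: ACCEPT

Steps:
start: ε-closure({0}) = {0}
'b' @ 1: {1,2}
'b' @ 2: {3,4,5,6,8}
'c' @ 3: {5,6,7,8}
'c' @ 4: {5,6,7,8}
'a' @ 5: {9}  (accept∈set)
end set {9} — state 9 in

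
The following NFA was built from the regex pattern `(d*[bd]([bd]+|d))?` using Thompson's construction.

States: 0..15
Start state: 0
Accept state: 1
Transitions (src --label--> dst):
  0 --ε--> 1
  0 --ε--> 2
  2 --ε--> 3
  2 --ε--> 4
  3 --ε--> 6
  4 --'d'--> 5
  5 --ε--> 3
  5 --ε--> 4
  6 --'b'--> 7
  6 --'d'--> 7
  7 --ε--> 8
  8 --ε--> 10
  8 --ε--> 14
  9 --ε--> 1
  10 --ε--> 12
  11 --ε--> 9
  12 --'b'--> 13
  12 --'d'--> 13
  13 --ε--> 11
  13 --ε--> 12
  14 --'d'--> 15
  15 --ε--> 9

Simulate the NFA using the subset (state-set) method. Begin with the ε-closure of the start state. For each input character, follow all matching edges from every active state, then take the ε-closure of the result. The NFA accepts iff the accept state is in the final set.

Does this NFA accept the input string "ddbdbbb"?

Answer: ACCEPT

Steps:
S₀ = ε-closure({0}) = {0,1,2,3,4,6}
'd' @ 1: {3,4,5,6,7,8,10,12,14}
'd' @ 2: {1,3,4,5,6,7,8,9,10,11,12,13,14,15}  ✓accept
'b' @ 3: {1,7,8,9,10,11,12,13,14}  ✓accept
'd' @ 4: {1,9,11,12,13,15}  ✓accept
'b' @ 5: {1,9,11,12,13}  ✓accept
'b' @ 6: {1,9,11,12,13}  ✓accept
'b' @ 7: {1,9,11,12,13}  ✓accept
after full input: {1,9,11,12,13}  (accept=1 in)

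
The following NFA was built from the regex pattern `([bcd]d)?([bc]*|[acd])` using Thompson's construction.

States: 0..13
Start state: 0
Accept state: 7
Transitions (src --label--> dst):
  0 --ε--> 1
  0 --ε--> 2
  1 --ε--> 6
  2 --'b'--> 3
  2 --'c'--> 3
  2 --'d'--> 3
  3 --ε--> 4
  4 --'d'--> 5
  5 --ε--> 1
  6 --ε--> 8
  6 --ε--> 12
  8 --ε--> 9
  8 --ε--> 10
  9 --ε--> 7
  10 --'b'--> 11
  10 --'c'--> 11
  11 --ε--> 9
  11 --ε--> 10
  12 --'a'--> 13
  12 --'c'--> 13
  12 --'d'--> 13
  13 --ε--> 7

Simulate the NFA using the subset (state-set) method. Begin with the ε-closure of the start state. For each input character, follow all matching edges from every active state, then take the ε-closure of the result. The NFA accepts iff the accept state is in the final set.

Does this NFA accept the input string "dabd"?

Answer: REJECT

Steps:
initial (ε-close {0}): {0,1,2,6,7,8,9,10,12}
'd' @ 1: {3,4,7,13}  (accept∈set)
'a' @ 2: {}  — dead — no transitions
rest 'bd' ignored (set empty)
after full input: {}  (accept=7 not in)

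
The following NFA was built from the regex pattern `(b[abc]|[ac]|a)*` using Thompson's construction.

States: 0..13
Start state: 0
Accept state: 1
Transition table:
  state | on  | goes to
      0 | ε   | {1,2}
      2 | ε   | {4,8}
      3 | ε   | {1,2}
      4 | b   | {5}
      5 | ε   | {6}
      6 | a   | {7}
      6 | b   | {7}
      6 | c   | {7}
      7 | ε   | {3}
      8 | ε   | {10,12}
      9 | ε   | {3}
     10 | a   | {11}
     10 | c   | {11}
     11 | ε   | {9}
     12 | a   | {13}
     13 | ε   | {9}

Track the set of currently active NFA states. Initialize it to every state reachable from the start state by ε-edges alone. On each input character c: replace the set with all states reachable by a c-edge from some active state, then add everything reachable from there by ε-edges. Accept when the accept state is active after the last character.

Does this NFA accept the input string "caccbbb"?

Answer: REJECT

Derivation:
start: ε-closure({0}) = {0,1,2,4,8,10,12}
'c' @ 1: {1,2,3,4,8,9,10,11,12}  [accepting]
'a' @ 2: {1,2,3,4,8,9,10,11,12,13}  [accepting]
'c' @ 3: {1,2,3,4,8,9,10,11,12}  [accepting]
'c' @ 4: {1,2,3,4,8,9,10,11,12}  [accepting]
'b' @ 5: {5,6}
'b' @ 6: {1,2,3,4,7,8,10,12}  [accepting]
'b' @ 7: {5,6}
end set {5,6} — state 1 not in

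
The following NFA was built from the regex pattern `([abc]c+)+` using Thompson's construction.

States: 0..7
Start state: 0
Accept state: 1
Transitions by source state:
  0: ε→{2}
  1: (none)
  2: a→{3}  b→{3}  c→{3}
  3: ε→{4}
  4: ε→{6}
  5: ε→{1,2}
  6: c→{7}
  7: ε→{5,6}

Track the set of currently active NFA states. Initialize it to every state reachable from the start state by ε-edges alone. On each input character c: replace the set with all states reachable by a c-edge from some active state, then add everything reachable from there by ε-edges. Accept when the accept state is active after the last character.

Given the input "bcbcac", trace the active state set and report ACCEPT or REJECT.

Answer: ACCEPT

Trace:
start: ε-closure({0}) = {0,2}
'b' @ 1: {3,4,6}
'c' @ 2: {1,2,5,6,7}  (accept∈set)
'b' @ 3: {3,4,6}
'c' @ 4: {1,2,5,6,7}  (accept∈set)
'a' @ 5: {3,4,6}
'c' @ 6: {1,2,5,6,7}  (accept∈set)
after full input: {1,2,5,6,7}  (accept=1 in)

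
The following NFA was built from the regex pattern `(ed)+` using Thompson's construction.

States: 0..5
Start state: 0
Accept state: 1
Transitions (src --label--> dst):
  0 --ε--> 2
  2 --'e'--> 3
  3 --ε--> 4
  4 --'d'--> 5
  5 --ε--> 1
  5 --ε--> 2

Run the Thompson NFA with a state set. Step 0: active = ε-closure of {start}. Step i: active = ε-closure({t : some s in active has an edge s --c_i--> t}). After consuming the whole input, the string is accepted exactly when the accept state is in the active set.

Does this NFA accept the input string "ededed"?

Answer: ACCEPT

Derivation:
initial (ε-close {0}): {0,2}
'e' @ 1: {3,4}
'd' @ 2: {1,2,5}  [accepting]
'e' @ 3: {3,4}
'd' @ 4: {1,2,5}  [accepting]
'e' @ 5: {3,4}
'd' @ 6: {1,2,5}  [accepting]
final: {1,2,5}; accept 1 in set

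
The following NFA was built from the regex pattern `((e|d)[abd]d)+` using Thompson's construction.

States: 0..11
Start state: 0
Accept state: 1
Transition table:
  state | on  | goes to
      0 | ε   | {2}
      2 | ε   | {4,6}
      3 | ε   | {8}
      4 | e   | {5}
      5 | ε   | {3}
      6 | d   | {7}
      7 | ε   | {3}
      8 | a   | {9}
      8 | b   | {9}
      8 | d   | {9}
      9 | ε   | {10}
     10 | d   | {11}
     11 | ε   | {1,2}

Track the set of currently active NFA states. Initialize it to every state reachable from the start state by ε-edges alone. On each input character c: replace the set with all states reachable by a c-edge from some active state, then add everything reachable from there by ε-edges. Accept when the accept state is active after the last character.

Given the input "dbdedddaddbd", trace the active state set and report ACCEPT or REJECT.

S₀ = ε-closure({0}) = {0,2,4,6}
'd' @ 1: {3,7,8}
'b' @ 2: {9,10}
'd' @ 3: {1,2,4,6,11}  (accept∈set)
'e' @ 4: {3,5,8}
'd' @ 5: {9,10}
'd' @ 6: {1,2,4,6,11}  (accept∈set)
'd' @ 7: {3,7,8}
'a' @ 8: {9,10}
'd' @ 9: {1,2,4,6,11}  (accept∈set)
'd' @ 10: {3,7,8}
'b' @ 11: {9,10}
'd' @ 12: {1,2,4,6,11}  (accept∈set)
final: {1,2,4,6,11}; accept 1 in set

Answer: ACCEPT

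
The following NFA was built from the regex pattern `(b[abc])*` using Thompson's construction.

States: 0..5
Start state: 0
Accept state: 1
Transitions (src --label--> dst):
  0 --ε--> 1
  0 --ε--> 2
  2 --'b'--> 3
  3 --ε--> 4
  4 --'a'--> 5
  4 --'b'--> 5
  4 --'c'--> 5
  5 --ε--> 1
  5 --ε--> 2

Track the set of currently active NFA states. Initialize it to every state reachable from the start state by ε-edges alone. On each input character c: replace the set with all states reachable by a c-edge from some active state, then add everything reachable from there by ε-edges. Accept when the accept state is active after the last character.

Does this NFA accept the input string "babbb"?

start: ε-closure({0}) = {0,1,2}
'b' @ 1: {3,4}
'a' @ 2: {1,2,5}  ✓accept
'b' @ 3: {3,4}
'b' @ 4: {1,2,5}  ✓accept
'b' @ 5: {3,4}
after full input: {3,4}  (accept=1 not in)

Answer: REJECT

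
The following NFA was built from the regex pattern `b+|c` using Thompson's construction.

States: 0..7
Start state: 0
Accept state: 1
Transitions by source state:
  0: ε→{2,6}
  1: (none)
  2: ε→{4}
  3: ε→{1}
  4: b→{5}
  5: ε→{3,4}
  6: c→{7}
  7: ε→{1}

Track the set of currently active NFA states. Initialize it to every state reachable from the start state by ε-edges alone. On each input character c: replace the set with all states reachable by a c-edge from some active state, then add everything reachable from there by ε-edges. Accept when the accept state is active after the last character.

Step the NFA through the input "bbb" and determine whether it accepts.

Answer: ACCEPT

Trace:
S₀ = ε-closure({0}) = {0,2,4,6}
'b' @ 1: {1,3,4,5}  (accept∈set)
'b' @ 2: {1,3,4,5}  (accept∈set)
'b' @ 3: {1,3,4,5}  (accept∈set)
after full input: {1,3,4,5}  (accept=1 in)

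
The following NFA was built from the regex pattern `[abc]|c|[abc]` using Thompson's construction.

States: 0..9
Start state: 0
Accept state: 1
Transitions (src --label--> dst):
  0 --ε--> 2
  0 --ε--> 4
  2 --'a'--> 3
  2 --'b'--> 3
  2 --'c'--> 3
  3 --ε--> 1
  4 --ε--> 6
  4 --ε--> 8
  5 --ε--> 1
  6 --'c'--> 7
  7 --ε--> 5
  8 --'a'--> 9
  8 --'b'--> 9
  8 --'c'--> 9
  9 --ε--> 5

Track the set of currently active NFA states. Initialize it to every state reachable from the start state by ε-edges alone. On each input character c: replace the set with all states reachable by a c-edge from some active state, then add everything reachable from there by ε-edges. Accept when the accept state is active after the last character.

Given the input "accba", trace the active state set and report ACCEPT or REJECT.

Answer: REJECT

Derivation:
S₀ = ε-closure({0}) = {0,2,4,6,8}
'a' @ 1: {1,3,5,9}  ✓accept
'c' @ 2: {}  — state set empty
rest 'cba' ignored (set empty)
after full input: {}  (accept=1 not in)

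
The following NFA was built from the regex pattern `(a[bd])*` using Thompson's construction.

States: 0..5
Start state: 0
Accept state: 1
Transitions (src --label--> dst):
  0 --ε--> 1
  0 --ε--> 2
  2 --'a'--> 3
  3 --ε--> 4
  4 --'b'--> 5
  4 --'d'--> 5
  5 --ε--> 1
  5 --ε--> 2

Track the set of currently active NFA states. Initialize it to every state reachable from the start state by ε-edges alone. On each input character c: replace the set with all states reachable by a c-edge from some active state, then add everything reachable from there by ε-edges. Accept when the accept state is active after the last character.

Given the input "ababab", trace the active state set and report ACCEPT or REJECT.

initial (ε-close {0}): {0,1,2}
'a' @ 1: {3,4}
'b' @ 2: {1,2,5}  [accepting]
'a' @ 3: {3,4}
'b' @ 4: {1,2,5}  [accepting]
'a' @ 5: {3,4}
'b' @ 6: {1,2,5}  [accepting]
after full input: {1,2,5}  (accept=1 in)

Answer: ACCEPT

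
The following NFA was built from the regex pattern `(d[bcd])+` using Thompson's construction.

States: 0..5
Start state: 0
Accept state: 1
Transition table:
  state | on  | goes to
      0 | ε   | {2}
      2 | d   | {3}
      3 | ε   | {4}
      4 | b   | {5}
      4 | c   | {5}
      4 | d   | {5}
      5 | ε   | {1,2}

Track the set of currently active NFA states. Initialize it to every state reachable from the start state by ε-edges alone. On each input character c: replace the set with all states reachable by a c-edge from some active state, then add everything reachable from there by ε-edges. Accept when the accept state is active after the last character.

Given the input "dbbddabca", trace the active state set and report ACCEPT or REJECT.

Answer: REJECT

Derivation:
initial (ε-close {0}): {0,2}
'd' @ 1: {3,4}
'b' @ 2: {1,2,5}  (accept∈set)
'b' @ 3: {}  — dead — no transitions
rest 'ddabca' ignored (set empty)
final: {}; accept 1 not in set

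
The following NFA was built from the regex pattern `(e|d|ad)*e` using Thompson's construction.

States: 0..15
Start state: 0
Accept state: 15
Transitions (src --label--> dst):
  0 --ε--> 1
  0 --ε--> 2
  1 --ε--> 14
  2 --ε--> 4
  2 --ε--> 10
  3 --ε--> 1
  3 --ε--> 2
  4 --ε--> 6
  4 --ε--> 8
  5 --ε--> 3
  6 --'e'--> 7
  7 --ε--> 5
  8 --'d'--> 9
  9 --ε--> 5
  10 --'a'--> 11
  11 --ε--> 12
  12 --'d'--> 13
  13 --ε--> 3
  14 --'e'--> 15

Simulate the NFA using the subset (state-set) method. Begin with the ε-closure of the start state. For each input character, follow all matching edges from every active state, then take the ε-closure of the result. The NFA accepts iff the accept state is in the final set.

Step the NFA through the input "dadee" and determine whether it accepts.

Answer: ACCEPT

Derivation:
start: ε-closure({0}) = {0,1,2,4,6,8,10,14}
'd' @ 1: {1,2,3,4,5,6,8,9,10,14}
'a' @ 2: {11,12}
'd' @ 3: {1,2,3,4,6,8,10,13,14}
'e' @ 4: {1,2,3,4,5,6,7,8,10,14,15}  ✓accept
'e' @ 5: {1,2,3,4,5,6,7,8,10,14,15}  ✓accept
final: {1,2,3,4,5,6,7,8,10,14,15}; accept 15 in set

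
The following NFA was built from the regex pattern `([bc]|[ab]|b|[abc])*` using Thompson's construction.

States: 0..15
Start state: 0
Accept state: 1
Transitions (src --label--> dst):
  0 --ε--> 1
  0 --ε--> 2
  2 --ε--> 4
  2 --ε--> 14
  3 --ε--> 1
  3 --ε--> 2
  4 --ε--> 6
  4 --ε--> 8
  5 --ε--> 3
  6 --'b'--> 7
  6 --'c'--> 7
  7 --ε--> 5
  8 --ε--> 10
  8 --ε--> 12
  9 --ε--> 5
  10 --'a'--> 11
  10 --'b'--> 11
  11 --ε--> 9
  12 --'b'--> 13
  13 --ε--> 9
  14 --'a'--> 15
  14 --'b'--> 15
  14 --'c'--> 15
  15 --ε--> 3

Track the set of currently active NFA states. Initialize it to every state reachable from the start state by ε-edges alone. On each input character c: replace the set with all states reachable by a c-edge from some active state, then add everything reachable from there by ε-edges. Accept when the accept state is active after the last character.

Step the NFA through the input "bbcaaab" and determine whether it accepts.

start: ε-closure({0}) = {0,1,2,4,6,8,10,12,14}
'b' @ 1: {1,2,3,4,5,6,7,8,9,10,11,12,13,14,15}  ✓accept
'b' @ 2: {1,2,3,4,5,6,7,8,9,10,11,12,13,14,15}  ✓accept
'c' @ 3: {1,2,3,4,5,6,7,8,10,12,14,15}  ✓accept
'a' @ 4: {1,2,3,4,5,6,8,9,10,11,12,14,15}  ✓accept
'a' @ 5: {1,2,3,4,5,6,8,9,10,11,12,14,15}  ✓accept
'a' @ 6: {1,2,3,4,5,6,8,9,10,11,12,14,15}  ✓accept
'b' @ 7: {1,2,3,4,5,6,7,8,9,10,11,12,13,14,15}  ✓accept
end set {1,2,3,4,5,6,7,8,9,10,11,12,13,14,15} — state 1 in

Answer: ACCEPT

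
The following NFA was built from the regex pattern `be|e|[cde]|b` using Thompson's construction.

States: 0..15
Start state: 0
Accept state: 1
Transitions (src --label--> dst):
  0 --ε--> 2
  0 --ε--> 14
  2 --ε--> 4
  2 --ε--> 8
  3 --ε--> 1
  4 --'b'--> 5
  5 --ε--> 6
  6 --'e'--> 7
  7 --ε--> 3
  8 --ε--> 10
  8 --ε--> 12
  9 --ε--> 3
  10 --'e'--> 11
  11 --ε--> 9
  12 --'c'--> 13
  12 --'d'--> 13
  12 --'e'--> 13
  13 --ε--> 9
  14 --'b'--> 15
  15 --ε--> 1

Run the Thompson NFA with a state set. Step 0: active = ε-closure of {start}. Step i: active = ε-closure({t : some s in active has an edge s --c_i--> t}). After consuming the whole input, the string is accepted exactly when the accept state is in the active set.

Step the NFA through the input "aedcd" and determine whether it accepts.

initial (ε-close {0}): {0,2,4,8,10,12,14}
'a' @ 1: {}  — state set empty
rest 'edcd' ignored (set empty)
end set {} — state 1 not in

Answer: REJECT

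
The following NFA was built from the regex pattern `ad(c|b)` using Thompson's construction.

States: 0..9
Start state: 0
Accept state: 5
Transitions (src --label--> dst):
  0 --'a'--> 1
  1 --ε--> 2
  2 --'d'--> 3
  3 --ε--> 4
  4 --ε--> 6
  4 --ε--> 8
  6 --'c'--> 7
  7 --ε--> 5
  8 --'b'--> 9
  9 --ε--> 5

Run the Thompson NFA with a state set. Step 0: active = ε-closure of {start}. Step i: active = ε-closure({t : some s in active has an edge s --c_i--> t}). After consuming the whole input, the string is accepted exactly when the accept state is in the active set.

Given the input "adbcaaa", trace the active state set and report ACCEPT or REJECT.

Answer: REJECT

Derivation:
initial (ε-close {0}): {0}
'a' @ 1: {1,2}
'd' @ 2: {3,4,6,8}
'b' @ 3: {5,9}  (accept∈set)
'c' @ 4: {}  — state set empty
rest 'aaa' ignored (set empty)
end set {} — state 5 not in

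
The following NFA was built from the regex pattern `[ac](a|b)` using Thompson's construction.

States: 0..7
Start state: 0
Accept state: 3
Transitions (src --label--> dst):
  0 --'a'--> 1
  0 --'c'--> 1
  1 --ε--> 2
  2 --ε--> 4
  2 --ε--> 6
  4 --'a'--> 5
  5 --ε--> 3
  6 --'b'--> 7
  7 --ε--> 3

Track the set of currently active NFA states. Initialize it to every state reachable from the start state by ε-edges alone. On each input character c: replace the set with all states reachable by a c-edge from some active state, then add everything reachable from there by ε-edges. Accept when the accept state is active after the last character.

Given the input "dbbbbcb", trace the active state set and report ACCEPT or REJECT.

initial (ε-close {0}): {0}
'd' @ 1: {}  — no active states
rest 'bbbbcb' ignored (set empty)
final: {}; accept 3 not in set

Answer: REJECT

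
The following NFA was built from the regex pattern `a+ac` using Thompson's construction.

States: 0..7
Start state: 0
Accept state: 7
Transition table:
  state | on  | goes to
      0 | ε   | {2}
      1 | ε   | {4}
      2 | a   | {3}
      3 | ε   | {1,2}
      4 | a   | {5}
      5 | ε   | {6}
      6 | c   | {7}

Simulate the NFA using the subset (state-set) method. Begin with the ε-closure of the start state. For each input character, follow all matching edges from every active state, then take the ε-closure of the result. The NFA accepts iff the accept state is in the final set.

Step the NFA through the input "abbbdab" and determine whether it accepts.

Answer: REJECT

Steps:
S₀ = ε-closure({0}) = {0,2}
'a' @ 1: {1,2,3,4}
'b' @ 2: {}  — state set empty
rest 'bbdab' ignored (set empty)
after full input: {}  (accept=7 not in)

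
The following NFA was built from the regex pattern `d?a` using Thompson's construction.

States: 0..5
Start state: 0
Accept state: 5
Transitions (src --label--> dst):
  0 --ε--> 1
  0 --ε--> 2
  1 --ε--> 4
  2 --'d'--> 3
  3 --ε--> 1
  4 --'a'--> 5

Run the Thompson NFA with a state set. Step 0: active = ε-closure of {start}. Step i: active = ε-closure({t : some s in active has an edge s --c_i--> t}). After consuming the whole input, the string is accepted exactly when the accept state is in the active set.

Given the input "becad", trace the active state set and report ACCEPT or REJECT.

Answer: REJECT

Steps:
start: ε-closure({0}) = {0,1,2,4}
'b' @ 1: {}  — state set empty
rest 'ecad' ignored (set empty)
final: {}; accept 5 not in set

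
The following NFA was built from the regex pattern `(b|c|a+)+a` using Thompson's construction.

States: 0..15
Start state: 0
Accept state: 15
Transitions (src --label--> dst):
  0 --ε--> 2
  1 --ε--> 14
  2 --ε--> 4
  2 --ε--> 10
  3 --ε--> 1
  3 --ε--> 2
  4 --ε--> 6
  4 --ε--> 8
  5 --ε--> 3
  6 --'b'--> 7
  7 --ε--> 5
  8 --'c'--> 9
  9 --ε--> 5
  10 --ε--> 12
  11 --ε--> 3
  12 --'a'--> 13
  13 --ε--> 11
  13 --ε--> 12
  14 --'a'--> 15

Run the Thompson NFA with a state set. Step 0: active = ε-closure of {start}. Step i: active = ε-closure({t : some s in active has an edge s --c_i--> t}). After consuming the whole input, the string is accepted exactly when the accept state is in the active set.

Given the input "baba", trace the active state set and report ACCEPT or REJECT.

Answer: ACCEPT

Steps:
start: ε-closure({0}) = {0,2,4,6,8,10,12}
'b' @ 1: {1,2,3,4,5,6,7,8,10,12,14}
'a' @ 2: {1,2,3,4,6,8,10,11,12,13,14,15}  ✓accept
'b' @ 3: {1,2,3,4,5,6,7,8,10,12,14}
'a' @ 4: {1,2,3,4,6,8,10,11,12,13,14,15}  ✓accept
after full input: {1,2,3,4,6,8,10,11,12,13,14,15}  (accept=15 in)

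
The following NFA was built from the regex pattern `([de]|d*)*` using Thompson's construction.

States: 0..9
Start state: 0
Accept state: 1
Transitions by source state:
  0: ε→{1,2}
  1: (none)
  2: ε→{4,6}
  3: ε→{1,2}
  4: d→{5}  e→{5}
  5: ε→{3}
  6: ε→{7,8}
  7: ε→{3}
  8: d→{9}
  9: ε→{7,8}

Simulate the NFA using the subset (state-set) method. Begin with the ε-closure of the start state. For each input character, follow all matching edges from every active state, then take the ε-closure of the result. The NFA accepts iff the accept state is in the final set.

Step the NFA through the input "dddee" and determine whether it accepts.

initial (ε-close {0}): {0,1,2,3,4,6,7,8}
'd' @ 1: {1,2,3,4,5,6,7,8,9}  ✓accept
'd' @ 2: {1,2,3,4,5,6,7,8,9}  ✓accept
'd' @ 3: {1,2,3,4,5,6,7,8,9}  ✓accept
'e' @ 4: {1,2,3,4,5,6,7,8}  ✓accept
'e' @ 5: {1,2,3,4,5,6,7,8}  ✓accept
after full input: {1,2,3,4,5,6,7,8}  (accept=1 in)

Answer: ACCEPT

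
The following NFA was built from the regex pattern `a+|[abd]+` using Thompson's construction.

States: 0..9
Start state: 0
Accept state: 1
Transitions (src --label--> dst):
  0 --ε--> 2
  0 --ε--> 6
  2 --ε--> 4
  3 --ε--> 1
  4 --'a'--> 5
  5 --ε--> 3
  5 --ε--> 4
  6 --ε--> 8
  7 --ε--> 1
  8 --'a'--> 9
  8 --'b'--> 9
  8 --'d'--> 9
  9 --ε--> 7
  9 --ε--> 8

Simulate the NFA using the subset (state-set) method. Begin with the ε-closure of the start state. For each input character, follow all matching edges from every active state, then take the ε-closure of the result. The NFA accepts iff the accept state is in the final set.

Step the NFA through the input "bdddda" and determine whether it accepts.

S₀ = ε-closure({0}) = {0,2,4,6,8}
'b' @ 1: {1,7,8,9}  (accept∈set)
'd' @ 2: {1,7,8,9}  (accept∈set)
'd' @ 3: {1,7,8,9}  (accept∈set)
'd' @ 4: {1,7,8,9}  (accept∈set)
'd' @ 5: {1,7,8,9}  (accept∈set)
'a' @ 6: {1,7,8,9}  (accept∈set)
final: {1,7,8,9}; accept 1 in set

Answer: ACCEPT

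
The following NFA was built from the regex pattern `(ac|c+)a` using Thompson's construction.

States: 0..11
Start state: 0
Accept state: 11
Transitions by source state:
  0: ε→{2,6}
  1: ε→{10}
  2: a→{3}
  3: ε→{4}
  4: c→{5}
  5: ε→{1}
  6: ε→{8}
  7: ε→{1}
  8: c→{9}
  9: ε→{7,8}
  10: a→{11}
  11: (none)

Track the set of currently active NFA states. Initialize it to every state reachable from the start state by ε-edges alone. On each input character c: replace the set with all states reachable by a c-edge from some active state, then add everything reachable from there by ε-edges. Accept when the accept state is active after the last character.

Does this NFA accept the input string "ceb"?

start: ε-closure({0}) = {0,2,6,8}
'c' @ 1: {1,7,8,9,10}
'e' @ 2: {}  — dead — no transitions
rest 'b' ignored (set empty)
end set {} — state 11 not in

Answer: REJECT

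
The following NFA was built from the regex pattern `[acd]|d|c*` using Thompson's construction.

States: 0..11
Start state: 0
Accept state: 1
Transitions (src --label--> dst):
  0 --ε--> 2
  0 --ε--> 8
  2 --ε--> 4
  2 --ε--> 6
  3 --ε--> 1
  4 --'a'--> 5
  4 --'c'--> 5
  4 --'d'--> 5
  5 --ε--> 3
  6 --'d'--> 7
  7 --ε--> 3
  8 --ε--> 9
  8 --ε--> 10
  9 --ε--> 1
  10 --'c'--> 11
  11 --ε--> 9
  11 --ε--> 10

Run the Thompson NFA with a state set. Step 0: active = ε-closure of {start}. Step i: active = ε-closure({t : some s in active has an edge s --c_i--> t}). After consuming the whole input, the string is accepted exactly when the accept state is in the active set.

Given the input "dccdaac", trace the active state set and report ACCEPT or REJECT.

start: ε-closure({0}) = {0,1,2,4,6,8,9,10}
'd' @ 1: {1,3,5,7}  ✓accept
'c' @ 2: {}  — no active states
rest 'cdaac' ignored (set empty)
after full input: {}  (accept=1 not in)

Answer: REJECT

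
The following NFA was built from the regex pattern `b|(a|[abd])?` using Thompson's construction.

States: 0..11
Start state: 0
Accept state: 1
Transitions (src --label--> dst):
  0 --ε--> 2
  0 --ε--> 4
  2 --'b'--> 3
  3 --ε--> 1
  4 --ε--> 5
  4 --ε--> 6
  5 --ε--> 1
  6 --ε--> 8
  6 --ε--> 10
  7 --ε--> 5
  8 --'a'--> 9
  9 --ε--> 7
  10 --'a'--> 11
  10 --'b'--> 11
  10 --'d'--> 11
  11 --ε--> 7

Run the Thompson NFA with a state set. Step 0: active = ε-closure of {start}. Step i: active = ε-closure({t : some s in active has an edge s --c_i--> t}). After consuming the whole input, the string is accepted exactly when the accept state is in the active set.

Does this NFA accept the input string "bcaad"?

initial (ε-close {0}): {0,1,2,4,5,6,8,10}
'b' @ 1: {1,3,5,7,11}  ✓accept
'c' @ 2: {}  — no active states
rest 'aad' ignored (set empty)
after full input: {}  (accept=1 not in)

Answer: REJECT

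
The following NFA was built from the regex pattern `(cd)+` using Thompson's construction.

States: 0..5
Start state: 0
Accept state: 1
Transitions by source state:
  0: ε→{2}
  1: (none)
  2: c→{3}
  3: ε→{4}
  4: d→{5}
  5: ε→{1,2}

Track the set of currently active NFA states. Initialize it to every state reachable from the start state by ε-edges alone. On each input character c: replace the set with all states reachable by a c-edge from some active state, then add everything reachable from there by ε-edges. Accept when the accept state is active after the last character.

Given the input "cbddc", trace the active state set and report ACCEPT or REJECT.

S₀ = ε-closure({0}) = {0,2}
'c' @ 1: {3,4}
'b' @ 2: {}  — dead — no transitions
rest 'ddc' ignored (set empty)
final: {}; accept 1 not in set

Answer: REJECT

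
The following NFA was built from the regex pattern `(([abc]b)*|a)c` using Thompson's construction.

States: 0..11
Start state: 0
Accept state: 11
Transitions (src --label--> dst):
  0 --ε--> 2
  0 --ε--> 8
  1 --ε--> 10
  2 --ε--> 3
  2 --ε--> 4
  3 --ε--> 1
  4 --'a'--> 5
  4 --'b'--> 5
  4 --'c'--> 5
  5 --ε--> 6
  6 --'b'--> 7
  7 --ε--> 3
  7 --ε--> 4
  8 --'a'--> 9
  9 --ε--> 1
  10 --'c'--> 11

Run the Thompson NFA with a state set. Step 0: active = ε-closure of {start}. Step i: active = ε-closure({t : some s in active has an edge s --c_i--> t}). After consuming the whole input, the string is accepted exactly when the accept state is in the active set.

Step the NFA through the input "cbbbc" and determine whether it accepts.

Answer: ACCEPT

Derivation:
S₀ = ε-closure({0}) = {0,1,2,3,4,8,10}
'c' @ 1: {5,6,11}  (accept∈set)
'b' @ 2: {1,3,4,7,10}
'b' @ 3: {5,6}
'b' @ 4: {1,3,4,7,10}
'c' @ 5: {5,6,11}  (accept∈set)
final: {5,6,11}; accept 11 in set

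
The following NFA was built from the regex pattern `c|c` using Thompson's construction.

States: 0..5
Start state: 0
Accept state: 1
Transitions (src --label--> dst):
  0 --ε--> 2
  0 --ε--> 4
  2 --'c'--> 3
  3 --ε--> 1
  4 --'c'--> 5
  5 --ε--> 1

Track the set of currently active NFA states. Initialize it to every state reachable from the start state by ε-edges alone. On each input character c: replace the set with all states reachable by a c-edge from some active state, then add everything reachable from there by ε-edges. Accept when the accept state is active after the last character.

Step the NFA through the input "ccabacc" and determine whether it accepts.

Answer: REJECT

Steps:
S₀ = ε-closure({0}) = {0,2,4}
'c' @ 1: {1,3,5}  (accept∈set)
'c' @ 2: {}  — no active states
rest 'abacc' ignored (set empty)
final: {}; accept 1 not in set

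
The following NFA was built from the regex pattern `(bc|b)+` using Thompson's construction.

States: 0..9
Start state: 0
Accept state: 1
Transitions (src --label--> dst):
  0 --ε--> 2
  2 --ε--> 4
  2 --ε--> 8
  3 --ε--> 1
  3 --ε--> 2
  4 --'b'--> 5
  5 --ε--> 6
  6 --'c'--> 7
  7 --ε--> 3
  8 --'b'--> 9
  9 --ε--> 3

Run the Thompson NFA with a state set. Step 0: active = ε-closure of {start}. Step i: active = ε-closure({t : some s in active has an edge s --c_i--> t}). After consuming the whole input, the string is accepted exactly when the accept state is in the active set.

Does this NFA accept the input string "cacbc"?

start: ε-closure({0}) = {0,2,4,8}
'c' @ 1: {}  — state set empty
rest 'acbc' ignored (set empty)
final: {}; accept 1 not in set

Answer: REJECT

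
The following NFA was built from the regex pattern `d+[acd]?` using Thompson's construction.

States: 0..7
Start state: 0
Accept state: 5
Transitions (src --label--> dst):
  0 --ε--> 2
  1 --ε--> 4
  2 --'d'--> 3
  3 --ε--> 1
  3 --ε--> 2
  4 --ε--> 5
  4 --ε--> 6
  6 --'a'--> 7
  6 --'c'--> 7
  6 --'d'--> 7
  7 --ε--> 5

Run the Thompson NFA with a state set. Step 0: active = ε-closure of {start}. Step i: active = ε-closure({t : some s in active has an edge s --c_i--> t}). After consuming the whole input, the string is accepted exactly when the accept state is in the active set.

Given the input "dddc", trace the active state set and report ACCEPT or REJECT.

start: ε-closure({0}) = {0,2}
'd' @ 1: {1,2,3,4,5,6}  (accept∈set)
'd' @ 2: {1,2,3,4,5,6,7}  (accept∈set)
'd' @ 3: {1,2,3,4,5,6,7}  (accept∈set)
'c' @ 4: {5,7}  (accept∈set)
after full input: {5,7}  (accept=5 in)

Answer: ACCEPT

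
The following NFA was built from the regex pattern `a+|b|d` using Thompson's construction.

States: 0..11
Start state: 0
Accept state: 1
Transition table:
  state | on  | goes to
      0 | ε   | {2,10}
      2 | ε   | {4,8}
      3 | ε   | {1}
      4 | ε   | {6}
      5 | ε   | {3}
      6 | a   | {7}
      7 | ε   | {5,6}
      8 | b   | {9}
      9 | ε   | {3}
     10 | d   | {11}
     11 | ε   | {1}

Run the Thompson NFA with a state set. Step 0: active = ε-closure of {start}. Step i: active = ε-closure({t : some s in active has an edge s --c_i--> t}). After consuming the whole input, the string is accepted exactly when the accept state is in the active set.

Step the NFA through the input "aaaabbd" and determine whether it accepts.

S₀ = ε-closure({0}) = {0,2,4,6,8,10}
'a' @ 1: {1,3,5,6,7}  ✓accept
'a' @ 2: {1,3,5,6,7}  ✓accept
'a' @ 3: {1,3,5,6,7}  ✓accept
'a' @ 4: {1,3,5,6,7}  ✓accept
'b' @ 5: {}  — dead — no transitions
rest 'bd' ignored (set empty)
end set {} — state 1 not in

Answer: REJECT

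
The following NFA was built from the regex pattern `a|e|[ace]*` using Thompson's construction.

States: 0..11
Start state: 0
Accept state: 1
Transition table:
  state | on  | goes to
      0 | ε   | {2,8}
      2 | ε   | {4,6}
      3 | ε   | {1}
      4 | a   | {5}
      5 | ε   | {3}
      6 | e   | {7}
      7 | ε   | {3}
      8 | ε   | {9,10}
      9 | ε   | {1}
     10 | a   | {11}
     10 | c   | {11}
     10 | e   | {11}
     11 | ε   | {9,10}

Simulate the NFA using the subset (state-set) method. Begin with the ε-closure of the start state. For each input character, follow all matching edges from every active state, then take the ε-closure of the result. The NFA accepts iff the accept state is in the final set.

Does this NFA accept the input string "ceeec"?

Answer: ACCEPT

Steps:
initial (ε-close {0}): {0,1,2,4,6,8,9,10}
'c' @ 1: {1,9,10,11}  [accepting]
'e' @ 2: {1,9,10,11}  [accepting]
'e' @ 3: {1,9,10,11}  [accepting]
'e' @ 4: {1,9,10,11}  [accepting]
'c' @ 5: {1,9,10,11}  [accepting]
after full input: {1,9,10,11}  (accept=1 in)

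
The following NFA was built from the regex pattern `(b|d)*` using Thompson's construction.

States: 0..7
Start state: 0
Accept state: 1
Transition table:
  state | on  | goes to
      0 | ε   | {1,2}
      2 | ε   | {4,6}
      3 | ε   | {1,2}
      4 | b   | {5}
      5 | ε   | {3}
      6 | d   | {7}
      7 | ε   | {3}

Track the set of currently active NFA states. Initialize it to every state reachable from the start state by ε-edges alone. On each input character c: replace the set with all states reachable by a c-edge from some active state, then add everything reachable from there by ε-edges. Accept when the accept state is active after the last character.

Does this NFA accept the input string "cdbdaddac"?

start: ε-closure({0}) = {0,1,2,4,6}
'c' @ 1: {}  — dead — no transitions
rest 'dbdaddac' ignored (set empty)
after full input: {}  (accept=1 not in)

Answer: REJECT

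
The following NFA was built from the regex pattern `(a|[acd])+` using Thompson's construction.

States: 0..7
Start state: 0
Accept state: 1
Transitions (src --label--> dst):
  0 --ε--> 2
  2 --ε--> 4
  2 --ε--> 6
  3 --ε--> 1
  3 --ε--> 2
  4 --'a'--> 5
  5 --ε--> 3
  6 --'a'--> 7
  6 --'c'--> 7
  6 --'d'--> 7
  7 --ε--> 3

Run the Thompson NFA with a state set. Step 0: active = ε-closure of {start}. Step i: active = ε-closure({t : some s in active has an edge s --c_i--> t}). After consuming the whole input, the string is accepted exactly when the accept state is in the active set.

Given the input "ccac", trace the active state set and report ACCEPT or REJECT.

initial (ε-close {0}): {0,2,4,6}
'c' @ 1: {1,2,3,4,6,7}  ✓accept
'c' @ 2: {1,2,3,4,6,7}  ✓accept
'a' @ 3: {1,2,3,4,5,6,7}  ✓accept
'c' @ 4: {1,2,3,4,6,7}  ✓accept
final: {1,2,3,4,6,7}; accept 1 in set

Answer: ACCEPT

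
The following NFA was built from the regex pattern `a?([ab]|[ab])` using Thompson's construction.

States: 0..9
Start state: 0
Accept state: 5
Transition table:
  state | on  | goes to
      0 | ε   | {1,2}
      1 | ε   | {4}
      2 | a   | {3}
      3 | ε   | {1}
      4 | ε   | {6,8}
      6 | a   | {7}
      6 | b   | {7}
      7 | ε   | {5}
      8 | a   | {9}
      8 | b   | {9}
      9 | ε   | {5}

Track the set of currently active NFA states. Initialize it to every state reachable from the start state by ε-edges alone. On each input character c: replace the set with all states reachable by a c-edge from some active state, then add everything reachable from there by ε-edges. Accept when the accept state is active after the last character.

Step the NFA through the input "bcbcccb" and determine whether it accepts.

Answer: REJECT

Trace:
initial (ε-close {0}): {0,1,2,4,6,8}
'b' @ 1: {5,7,9}  [accepting]
'c' @ 2: {}  — state set empty
rest 'bcccb' ignored (set empty)
after full input: {}  (accept=5 not in)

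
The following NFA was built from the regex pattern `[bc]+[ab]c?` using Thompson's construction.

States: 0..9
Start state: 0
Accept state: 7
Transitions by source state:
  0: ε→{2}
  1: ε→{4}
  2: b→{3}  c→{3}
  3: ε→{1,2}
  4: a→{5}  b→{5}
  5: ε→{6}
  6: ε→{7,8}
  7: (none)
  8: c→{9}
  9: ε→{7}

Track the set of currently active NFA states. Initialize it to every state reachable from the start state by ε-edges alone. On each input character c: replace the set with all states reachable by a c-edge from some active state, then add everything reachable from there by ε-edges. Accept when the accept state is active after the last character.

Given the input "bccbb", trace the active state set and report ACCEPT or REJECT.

Answer: ACCEPT

Derivation:
S₀ = ε-closure({0}) = {0,2}
'b' @ 1: {1,2,3,4}
'c' @ 2: {1,2,3,4}
'c' @ 3: {1,2,3,4}
'b' @ 4: {1,2,3,4,5,6,7,8}  (accept∈set)
'b' @ 5: {1,2,3,4,5,6,7,8}  (accept∈set)
end set {1,2,3,4,5,6,7,8} — state 7 in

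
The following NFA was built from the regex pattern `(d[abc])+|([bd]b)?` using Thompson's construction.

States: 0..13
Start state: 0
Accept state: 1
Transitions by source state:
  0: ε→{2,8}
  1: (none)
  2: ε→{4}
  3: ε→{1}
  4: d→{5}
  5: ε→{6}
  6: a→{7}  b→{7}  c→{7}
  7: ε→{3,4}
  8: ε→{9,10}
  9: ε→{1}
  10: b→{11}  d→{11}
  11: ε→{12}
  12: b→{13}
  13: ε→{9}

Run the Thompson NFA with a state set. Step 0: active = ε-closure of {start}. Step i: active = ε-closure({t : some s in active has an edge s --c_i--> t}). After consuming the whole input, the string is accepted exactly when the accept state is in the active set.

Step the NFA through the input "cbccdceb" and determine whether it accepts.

Answer: REJECT

Trace:
S₀ = ε-closure({0}) = {0,1,2,4,8,9,10}
'c' @ 1: {}  — dead — no transitions
rest 'bccdceb' ignored (set empty)
final: {}; accept 1 not in set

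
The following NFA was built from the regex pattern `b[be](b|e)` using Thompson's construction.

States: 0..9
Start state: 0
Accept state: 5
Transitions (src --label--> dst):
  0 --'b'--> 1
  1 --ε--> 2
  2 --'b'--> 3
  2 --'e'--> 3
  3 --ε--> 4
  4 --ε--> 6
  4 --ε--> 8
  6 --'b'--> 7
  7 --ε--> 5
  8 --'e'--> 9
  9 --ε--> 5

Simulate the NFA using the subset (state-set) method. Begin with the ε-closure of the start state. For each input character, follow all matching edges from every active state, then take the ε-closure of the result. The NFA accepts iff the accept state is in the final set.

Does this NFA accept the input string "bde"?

Answer: REJECT

Derivation:
start: ε-closure({0}) = {0}
'b' @ 1: {1,2}
'd' @ 2: {}  — no active states
rest 'e' ignored (set empty)
after full input: {}  (accept=5 not in)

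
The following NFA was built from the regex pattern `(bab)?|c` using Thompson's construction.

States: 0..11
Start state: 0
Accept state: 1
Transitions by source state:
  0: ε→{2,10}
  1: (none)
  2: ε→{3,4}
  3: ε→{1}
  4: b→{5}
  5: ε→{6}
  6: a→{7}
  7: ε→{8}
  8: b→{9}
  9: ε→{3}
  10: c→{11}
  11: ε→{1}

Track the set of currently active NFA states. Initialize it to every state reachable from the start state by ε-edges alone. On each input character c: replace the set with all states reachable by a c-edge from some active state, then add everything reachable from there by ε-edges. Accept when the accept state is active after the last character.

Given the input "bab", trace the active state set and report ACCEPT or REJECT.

start: ε-closure({0}) = {0,1,2,3,4,10}
'b' @ 1: {5,6}
'a' @ 2: {7,8}
'b' @ 3: {1,3,9}  [accepting]
end set {1,3,9} — state 1 in

Answer: ACCEPT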